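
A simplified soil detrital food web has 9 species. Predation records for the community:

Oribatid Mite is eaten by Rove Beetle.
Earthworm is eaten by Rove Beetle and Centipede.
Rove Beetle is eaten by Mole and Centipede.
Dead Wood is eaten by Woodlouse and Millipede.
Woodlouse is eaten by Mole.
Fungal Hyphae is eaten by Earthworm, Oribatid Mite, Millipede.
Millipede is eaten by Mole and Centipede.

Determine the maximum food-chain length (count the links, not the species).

One longest chain: Fungal Hyphae → Oribatid Mite → Rove Beetle → Mole.
It has 4 species and 3 links.

3 links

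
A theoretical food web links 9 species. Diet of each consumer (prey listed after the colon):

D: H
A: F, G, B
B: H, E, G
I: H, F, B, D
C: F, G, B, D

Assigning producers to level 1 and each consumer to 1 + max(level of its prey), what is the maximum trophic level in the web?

Producers (level 1): H, E, F, G.
H → B → C gives C level 3.
No species has a prey at level 3, so no species reaches level 4.

3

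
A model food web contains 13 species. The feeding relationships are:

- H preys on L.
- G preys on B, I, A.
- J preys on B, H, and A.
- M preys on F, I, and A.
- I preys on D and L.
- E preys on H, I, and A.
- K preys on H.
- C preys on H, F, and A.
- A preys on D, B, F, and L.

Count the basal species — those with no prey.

4

Basal species (no prey listed): L, F, B, D.
Count: 4.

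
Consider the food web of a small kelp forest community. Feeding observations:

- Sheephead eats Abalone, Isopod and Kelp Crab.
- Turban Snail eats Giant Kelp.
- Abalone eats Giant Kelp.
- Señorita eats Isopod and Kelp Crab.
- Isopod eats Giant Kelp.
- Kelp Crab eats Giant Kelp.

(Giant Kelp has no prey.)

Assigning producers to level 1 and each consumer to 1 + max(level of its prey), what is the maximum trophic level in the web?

3

Producers (level 1): Giant Kelp.
Giant Kelp → Isopod → Señorita gives Señorita level 3.
No species has a prey at level 3, so no species reaches level 4.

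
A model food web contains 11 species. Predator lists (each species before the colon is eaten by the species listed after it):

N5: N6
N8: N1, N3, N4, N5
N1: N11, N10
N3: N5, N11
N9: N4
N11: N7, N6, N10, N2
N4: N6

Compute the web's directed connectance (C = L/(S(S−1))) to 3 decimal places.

C = 0.136

The web has S = 11 species and L = 15 feeding links.
C = L / (S(S−1)) = 15 / 110 = 0.1364 ≈ 0.136.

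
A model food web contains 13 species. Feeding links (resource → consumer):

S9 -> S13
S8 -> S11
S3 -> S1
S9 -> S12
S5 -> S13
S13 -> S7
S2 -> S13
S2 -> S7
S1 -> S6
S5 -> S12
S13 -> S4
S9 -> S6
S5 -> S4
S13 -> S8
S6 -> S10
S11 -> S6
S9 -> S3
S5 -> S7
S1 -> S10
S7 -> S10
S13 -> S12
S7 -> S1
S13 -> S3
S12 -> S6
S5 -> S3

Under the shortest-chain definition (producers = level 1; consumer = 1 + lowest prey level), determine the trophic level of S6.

Trophic level 2

S9 is a producer → level 1.
S6 eats S9 → level 2.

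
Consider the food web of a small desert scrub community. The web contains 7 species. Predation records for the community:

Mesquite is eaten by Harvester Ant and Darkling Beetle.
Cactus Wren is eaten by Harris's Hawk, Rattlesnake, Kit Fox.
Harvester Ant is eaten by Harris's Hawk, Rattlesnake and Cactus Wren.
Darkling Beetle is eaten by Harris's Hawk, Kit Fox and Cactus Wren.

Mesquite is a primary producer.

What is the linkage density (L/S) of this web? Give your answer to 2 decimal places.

There are L = 11 links among S = 7 species.
L/S = 11/7 = 1.5714 ≈ 1.57.

L/S = 1.57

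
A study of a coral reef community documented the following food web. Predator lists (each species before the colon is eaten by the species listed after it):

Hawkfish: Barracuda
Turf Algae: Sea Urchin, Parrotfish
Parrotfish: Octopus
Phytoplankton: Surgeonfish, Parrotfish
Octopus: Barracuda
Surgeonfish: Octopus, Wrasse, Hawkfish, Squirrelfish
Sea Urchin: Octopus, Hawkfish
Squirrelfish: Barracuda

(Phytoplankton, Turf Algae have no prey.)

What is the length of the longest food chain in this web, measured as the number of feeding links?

3 links

One longest chain: Phytoplankton → Surgeonfish → Squirrelfish → Barracuda.
It has 4 species and 3 links.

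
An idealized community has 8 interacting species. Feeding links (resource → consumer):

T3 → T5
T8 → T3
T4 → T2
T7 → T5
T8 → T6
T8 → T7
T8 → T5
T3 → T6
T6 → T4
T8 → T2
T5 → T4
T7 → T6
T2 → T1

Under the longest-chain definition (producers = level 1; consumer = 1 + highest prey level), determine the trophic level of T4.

Trophic level 4

T8 is a producer → level 1.
T7 eats T8 → level 2.
T5 eats T7 (level 2); other prey at levels: T8 1, T3 2 → level 3.
T4 eats T5 (level 3); other prey at levels: T6 3 → level 4.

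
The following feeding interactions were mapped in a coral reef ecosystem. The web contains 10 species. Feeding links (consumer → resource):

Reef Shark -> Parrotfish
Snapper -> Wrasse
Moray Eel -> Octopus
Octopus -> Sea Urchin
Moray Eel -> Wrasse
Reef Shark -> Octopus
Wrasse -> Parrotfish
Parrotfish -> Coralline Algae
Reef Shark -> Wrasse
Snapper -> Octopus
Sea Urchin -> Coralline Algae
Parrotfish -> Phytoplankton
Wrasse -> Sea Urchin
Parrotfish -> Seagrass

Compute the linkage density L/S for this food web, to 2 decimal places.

There are L = 14 links among S = 10 species.
L/S = 14/10 = 1.4000 ≈ 1.40.

L/S = 1.40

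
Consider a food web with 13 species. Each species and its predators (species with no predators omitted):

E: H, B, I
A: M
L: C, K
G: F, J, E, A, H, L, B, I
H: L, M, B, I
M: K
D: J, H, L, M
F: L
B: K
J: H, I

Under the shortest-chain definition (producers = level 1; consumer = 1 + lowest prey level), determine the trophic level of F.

Trophic level 2

G is a producer → level 1.
F eats G → level 2.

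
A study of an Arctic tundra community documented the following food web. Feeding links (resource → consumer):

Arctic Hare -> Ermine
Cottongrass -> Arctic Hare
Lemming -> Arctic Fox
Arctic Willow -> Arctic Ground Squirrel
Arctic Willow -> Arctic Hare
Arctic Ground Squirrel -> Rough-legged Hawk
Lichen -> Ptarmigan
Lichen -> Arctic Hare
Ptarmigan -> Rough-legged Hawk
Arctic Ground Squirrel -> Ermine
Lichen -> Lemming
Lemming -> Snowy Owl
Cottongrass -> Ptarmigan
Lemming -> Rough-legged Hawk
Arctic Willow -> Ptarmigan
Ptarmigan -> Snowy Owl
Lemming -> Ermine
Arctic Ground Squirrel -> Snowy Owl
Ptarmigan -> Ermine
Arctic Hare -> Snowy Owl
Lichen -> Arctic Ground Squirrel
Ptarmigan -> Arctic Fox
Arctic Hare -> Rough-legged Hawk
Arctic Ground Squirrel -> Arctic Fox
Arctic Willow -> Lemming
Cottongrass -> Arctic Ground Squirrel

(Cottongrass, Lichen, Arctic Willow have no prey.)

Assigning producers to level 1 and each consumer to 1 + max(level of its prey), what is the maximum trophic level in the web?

Producers (level 1): Cottongrass, Lichen, Arctic Willow.
Cottongrass → Arctic Hare → Snowy Owl gives Snowy Owl level 3.
No species has a prey at level 3, so no species reaches level 4.

3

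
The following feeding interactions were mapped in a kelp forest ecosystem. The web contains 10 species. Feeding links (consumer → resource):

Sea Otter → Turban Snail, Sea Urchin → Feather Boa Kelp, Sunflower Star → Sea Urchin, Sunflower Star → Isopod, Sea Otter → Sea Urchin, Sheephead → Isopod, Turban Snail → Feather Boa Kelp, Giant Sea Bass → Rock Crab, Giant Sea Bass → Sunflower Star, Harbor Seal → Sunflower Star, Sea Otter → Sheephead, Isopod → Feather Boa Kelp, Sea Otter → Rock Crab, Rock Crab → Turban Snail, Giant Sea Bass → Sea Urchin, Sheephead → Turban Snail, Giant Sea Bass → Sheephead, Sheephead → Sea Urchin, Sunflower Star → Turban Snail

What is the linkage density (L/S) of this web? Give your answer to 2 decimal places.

There are L = 19 links among S = 10 species.
L/S = 19/10 = 1.9000 ≈ 1.90.

L/S = 1.90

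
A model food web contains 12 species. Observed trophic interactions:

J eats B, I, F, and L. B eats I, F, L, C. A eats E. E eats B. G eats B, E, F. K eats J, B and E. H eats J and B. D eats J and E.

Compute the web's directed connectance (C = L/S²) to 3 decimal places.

C = 0.139

The web has S = 12 species and L = 20 feeding links.
C = L / S² = 20 / 144 = 0.1389 ≈ 0.139.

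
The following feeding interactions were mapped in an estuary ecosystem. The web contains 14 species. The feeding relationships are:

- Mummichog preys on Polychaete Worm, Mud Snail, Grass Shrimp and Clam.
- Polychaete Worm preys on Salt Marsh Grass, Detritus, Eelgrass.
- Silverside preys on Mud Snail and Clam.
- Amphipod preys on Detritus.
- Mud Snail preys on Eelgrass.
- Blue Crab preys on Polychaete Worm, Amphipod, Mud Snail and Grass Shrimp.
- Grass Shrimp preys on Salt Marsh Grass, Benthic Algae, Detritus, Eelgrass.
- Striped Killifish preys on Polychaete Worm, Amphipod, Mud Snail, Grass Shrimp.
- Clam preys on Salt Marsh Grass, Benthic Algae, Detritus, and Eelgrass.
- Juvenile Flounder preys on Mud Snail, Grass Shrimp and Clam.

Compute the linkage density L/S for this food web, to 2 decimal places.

L/S = 2.14

There are L = 30 links among S = 14 species.
L/S = 30/14 = 2.1429 ≈ 2.14.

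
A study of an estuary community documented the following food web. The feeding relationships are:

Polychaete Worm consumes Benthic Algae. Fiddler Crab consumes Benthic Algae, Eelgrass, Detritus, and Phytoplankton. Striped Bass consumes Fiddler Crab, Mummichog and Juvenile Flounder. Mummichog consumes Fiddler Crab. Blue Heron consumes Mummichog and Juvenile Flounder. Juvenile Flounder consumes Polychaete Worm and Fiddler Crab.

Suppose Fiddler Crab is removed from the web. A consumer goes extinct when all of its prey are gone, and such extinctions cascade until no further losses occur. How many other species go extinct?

Remove Fiddler Crab.
Round 1: Mummichog (all prey gone) → extinct.
No further losses. Total secondary extinctions: 1.

1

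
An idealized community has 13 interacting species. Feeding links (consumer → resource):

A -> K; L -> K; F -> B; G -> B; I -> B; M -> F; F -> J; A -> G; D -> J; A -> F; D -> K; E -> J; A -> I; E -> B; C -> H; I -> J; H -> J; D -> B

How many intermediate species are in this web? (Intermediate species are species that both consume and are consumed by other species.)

Intermediate species (has both prey and predators): F, G, I, H.
Count: 4.

4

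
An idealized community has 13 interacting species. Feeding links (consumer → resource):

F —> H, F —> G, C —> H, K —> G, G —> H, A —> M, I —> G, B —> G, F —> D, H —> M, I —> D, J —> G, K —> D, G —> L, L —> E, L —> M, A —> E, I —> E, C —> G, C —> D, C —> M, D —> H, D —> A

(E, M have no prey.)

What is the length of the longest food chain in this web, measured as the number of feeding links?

One longest chain: M → H → D → F.
It has 4 species and 3 links.

3 links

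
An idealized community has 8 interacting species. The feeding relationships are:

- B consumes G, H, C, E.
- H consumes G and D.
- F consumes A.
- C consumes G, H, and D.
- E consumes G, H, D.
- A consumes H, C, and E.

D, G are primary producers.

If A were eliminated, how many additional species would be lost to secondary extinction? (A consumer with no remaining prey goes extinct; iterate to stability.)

1

Remove A.
Round 1: F (all prey gone) → extinct.
No further losses. Total secondary extinctions: 1.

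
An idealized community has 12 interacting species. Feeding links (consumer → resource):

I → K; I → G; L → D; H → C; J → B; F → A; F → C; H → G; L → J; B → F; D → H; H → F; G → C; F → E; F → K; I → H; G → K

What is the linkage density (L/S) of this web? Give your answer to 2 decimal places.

There are L = 17 links among S = 12 species.
L/S = 17/12 = 1.4167 ≈ 1.42.

L/S = 1.42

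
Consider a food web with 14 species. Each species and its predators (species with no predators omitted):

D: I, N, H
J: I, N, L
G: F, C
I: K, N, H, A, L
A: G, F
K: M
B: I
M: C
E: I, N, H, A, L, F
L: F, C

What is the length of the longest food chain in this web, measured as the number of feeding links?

4 links

One longest chain: E → I → A → G → F.
It has 5 species and 4 links.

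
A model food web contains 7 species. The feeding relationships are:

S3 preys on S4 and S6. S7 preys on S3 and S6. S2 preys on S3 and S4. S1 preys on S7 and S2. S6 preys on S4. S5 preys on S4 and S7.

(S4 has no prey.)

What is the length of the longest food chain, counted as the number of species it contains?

One longest chain: S4 → S6 → S3 → S7 → S5.
It has 5 species and 4 links.

5 species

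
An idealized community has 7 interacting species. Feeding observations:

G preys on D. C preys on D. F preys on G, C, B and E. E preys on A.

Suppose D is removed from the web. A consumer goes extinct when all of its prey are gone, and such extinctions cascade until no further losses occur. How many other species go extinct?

Remove D.
Round 1: C (all prey gone), G (all prey gone) → extinct.
No further losses. Total secondary extinctions: 2.

2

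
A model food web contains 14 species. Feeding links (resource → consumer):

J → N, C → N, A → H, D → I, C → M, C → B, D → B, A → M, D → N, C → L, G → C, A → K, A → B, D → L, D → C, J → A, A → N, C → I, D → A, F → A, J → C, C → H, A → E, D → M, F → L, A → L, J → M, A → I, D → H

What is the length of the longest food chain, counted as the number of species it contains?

One longest chain: J → C → M.
It has 3 species and 2 links.

3 species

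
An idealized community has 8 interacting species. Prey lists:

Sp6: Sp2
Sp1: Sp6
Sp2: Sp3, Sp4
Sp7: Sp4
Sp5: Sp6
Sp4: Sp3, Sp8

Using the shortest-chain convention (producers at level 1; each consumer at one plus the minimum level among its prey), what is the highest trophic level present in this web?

4

Producers (level 1): Sp3, Sp8.
Following each consumer down to its lowest-level prey: Sp3 → Sp2 → Sp6 → Sp5 (levels 1 through 4).
All prey of Sp5 (Sp6 3) are at level 3 or above, so Sp5 is at level 1 + 3 = 4.
Every consumer has at least one prey at level 3 or below, so none exceeds level 4.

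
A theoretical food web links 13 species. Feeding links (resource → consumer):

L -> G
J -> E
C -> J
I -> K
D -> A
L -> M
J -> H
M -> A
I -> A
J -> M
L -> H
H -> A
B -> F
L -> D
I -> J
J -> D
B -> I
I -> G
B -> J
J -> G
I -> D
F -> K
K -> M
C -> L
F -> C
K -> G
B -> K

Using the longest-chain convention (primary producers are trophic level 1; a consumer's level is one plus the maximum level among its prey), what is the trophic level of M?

B is a producer → level 1.
F eats B → level 2.
C eats F → level 3.
J eats C (level 3); other prey at levels: B 1, I 2 → level 4.
M eats J (level 4); other prey at levels: K 3, L 4 → level 5.

Trophic level 5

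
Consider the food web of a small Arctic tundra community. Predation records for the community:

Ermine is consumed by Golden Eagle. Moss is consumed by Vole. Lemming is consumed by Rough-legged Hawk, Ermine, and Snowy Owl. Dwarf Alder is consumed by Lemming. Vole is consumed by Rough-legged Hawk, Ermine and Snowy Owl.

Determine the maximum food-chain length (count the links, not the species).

3 links

One longest chain: Moss → Vole → Ermine → Golden Eagle.
It has 4 species and 3 links.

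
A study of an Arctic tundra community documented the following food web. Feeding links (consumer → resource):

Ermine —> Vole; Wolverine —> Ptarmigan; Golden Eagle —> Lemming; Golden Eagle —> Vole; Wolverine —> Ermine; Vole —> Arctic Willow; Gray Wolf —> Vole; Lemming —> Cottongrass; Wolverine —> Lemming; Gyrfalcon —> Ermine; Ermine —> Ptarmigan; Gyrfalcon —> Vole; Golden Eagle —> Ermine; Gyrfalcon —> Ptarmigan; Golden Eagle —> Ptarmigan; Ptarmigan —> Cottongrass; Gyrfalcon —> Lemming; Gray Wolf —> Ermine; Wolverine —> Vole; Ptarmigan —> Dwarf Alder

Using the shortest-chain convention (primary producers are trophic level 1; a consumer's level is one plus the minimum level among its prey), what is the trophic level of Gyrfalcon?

Trophic level 3

Cottongrass is a producer → level 1.
Lemming eats Cottongrass → level 2.
Gyrfalcon eats Lemming → level 3.
No prey of Gyrfalcon is below level 2, so 3 is the minimum.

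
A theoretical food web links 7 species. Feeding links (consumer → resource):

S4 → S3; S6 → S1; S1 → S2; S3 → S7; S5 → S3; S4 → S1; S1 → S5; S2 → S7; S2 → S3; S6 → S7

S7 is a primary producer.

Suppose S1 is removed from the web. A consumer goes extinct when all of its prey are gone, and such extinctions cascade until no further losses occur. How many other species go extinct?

0

Remove S1.
Every predator of it retains at least one other prey: S6 still has S7; S4 still has S3.
No consumer loses all prey, so no secondary extinctions occur.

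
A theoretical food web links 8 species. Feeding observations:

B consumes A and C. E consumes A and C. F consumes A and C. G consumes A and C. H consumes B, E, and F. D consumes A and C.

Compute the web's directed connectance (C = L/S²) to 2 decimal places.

The web has S = 8 species and L = 13 feeding links.
C = L / S² = 13 / 64 = 0.2031 ≈ 0.20.

C = 0.20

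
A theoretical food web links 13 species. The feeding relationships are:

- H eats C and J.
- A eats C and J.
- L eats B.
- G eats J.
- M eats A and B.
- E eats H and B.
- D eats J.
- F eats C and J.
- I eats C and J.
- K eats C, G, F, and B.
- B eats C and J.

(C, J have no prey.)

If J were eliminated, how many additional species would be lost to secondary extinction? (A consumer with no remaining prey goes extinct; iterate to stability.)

2

Remove J.
Round 1: D (all prey gone), G (all prey gone) → extinct.
No further losses. Total secondary extinctions: 2.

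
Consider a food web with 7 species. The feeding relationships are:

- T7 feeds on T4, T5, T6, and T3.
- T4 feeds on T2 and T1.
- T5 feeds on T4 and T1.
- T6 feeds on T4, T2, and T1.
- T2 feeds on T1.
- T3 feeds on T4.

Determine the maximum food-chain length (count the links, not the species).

One longest chain: T1 → T2 → T4 → T3 → T7.
It has 5 species and 4 links.

4 links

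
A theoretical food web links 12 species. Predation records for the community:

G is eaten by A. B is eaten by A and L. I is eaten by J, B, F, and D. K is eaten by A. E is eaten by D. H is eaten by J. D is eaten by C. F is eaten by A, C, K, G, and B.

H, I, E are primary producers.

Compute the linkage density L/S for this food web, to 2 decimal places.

L/S = 1.33

There are L = 16 links among S = 12 species.
L/S = 16/12 = 1.3333 ≈ 1.33.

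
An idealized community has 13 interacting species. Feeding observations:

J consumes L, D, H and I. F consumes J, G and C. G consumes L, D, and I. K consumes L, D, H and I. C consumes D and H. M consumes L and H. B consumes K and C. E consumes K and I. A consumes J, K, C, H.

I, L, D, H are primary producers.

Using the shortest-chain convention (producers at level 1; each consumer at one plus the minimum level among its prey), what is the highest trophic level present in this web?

3

Producers (level 1): I, L, D, H.
Following each consumer down to its lowest-level prey: I → J → F (levels 1 through 3).
All prey of F (J 2, C 2, G 2) are at level 2 or above, so F is at level 1 + 2 = 3.
Every consumer has at least one prey at level 2 or below, so none exceeds level 3.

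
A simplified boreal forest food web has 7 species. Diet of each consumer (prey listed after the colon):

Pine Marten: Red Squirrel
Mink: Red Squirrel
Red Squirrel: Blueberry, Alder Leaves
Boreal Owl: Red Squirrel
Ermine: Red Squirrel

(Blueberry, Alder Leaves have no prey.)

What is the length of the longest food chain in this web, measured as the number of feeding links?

2 links

One longest chain: Blueberry → Red Squirrel → Boreal Owl.
It has 3 species and 2 links.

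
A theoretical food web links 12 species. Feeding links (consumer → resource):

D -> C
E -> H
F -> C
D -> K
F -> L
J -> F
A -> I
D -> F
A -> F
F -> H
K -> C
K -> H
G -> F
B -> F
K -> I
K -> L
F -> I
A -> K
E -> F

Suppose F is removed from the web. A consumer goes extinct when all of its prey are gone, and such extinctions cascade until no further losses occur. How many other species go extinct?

Remove F.
Round 1: B (all prey gone), J (all prey gone), G (all prey gone) → extinct.
No further losses. Total secondary extinctions: 3.

3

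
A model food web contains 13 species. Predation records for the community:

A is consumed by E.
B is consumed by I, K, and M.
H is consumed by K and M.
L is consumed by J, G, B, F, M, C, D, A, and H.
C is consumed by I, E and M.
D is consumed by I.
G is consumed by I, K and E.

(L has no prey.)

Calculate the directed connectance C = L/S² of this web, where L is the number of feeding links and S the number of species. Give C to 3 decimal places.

C = 0.130

The web has S = 13 species and L = 22 feeding links.
C = L / S² = 22 / 169 = 0.1302 ≈ 0.130.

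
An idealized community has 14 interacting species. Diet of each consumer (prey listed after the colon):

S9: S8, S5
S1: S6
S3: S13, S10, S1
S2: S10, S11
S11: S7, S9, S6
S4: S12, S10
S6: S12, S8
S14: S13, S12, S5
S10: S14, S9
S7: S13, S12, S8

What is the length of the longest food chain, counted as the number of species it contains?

4 species

One longest chain: S13 → S14 → S10 → S4.
It has 4 species and 3 links.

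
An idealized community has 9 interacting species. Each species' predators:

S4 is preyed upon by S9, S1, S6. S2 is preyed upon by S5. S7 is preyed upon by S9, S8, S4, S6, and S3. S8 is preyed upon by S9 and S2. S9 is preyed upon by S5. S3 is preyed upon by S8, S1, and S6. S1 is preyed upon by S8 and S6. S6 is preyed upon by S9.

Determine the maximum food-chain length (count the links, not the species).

5 links

One longest chain: S7 → S4 → S1 → S6 → S9 → S5.
It has 6 species and 5 links.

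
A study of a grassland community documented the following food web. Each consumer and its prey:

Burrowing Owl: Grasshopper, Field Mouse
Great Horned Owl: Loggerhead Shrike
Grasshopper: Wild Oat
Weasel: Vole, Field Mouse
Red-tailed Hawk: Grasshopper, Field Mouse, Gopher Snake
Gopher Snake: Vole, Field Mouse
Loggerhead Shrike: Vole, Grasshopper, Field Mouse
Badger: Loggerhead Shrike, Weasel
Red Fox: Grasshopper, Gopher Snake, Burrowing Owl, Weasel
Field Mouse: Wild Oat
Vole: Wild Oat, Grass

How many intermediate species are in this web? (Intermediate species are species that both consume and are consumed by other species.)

7

Intermediate species (has both prey and predators): Vole, Grasshopper, Field Mouse, Gopher Snake, Burrowing Owl, Loggerhead Shrike, Weasel.
Count: 7.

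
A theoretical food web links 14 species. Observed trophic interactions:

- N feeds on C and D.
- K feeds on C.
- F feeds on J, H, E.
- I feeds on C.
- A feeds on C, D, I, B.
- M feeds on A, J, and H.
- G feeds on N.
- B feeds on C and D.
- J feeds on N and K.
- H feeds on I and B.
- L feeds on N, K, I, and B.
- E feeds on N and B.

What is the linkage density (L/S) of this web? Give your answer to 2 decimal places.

There are L = 27 links among S = 14 species.
L/S = 27/14 = 1.9286 ≈ 1.93.

L/S = 1.93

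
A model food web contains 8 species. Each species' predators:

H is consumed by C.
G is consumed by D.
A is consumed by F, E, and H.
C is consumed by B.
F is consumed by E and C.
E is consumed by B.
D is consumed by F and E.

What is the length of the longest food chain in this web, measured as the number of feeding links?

4 links

One longest chain: G → D → F → E → B.
It has 5 species and 4 links.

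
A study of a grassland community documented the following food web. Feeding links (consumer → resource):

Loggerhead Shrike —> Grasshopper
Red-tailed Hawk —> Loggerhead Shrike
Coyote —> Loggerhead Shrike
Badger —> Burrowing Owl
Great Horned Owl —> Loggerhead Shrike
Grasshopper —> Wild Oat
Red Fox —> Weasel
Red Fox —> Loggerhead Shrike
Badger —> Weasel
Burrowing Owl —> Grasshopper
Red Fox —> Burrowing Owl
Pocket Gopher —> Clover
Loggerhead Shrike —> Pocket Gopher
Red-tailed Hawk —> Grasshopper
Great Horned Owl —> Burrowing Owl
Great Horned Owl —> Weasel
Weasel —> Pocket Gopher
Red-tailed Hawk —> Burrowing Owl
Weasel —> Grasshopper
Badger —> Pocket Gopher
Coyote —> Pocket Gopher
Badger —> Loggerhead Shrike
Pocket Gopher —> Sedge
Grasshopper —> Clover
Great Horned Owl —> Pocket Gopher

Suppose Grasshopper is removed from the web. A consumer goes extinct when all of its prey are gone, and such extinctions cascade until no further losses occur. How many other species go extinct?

Remove Grasshopper.
Round 1: Burrowing Owl (all prey gone) → extinct.
No further losses. Total secondary extinctions: 1.

1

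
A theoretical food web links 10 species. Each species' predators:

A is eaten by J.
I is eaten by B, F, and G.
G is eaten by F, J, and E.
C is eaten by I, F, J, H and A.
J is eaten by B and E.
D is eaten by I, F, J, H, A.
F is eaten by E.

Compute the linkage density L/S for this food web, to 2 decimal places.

There are L = 20 links among S = 10 species.
L/S = 20/10 = 2.0000 ≈ 2.00.

L/S = 2.00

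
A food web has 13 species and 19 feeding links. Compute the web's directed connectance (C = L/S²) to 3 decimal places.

The web has S = 13 species and L = 19 feeding links.
C = L / S² = 19 / 169 = 0.1124 ≈ 0.112.

C = 0.112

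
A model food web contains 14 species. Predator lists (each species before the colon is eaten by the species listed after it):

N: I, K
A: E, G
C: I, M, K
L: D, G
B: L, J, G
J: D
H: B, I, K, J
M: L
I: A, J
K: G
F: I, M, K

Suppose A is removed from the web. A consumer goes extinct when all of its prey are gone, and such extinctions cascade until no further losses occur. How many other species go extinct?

1

Remove A.
Round 1: E (all prey gone) → extinct.
No further losses. Total secondary extinctions: 1.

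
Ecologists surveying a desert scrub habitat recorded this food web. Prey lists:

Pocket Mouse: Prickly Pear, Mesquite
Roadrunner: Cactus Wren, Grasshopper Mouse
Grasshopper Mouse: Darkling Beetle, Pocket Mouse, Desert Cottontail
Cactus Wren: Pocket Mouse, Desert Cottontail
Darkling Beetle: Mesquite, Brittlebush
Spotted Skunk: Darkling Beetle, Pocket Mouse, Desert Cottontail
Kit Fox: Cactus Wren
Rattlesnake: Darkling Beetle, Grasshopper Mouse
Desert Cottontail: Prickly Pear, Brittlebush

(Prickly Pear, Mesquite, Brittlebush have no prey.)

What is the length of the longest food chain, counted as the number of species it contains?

One longest chain: Prickly Pear → Pocket Mouse → Cactus Wren → Kit Fox.
It has 4 species and 3 links.

4 species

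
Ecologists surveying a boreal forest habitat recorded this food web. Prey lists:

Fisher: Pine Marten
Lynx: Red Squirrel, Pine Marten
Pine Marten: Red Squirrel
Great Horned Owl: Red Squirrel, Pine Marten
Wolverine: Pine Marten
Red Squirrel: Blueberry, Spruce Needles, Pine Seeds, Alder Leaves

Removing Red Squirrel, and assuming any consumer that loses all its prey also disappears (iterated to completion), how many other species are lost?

Remove Red Squirrel.
Round 1: Pine Marten (all prey gone) → extinct.
Round 2: Fisher (all prey gone), Lynx (all prey gone), Wolverine (all prey gone), Great Horned Owl (all prey gone) → extinct.
No further losses. Total secondary extinctions: 5.

5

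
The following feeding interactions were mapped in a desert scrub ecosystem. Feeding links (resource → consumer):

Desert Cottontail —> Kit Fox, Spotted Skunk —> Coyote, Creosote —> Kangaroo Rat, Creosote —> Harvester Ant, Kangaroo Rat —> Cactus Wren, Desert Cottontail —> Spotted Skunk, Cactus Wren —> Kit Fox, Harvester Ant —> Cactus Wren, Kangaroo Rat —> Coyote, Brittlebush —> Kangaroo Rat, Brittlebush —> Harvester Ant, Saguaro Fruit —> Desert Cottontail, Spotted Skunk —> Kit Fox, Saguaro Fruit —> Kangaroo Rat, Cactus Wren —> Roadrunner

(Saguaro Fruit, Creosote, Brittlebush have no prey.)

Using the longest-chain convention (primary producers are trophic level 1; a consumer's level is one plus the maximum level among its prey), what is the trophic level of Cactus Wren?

Saguaro Fruit is a producer → level 1.
Kangaroo Rat eats Saguaro Fruit (level 1); other prey at levels: Creosote 1, Brittlebush 1 → level 2.
Cactus Wren eats Kangaroo Rat (level 2); other prey at levels: Harvester Ant 2 → level 3.

Trophic level 3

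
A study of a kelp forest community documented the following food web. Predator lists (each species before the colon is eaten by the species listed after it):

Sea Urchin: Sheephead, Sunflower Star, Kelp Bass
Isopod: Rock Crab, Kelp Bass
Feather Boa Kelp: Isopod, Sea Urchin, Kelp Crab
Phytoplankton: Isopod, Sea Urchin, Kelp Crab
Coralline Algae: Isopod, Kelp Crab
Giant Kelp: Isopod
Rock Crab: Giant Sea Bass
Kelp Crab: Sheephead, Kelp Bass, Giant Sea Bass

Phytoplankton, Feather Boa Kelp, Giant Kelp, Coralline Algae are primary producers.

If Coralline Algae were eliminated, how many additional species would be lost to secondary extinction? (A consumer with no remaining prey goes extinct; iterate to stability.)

0

Remove Coralline Algae.
Every predator of it retains at least one other prey: Isopod still has Phytoplankton, Feather Boa Kelp, Giant Kelp; Kelp Crab still has Phytoplankton, Feather Boa Kelp.
No consumer loses all prey, so no secondary extinctions occur.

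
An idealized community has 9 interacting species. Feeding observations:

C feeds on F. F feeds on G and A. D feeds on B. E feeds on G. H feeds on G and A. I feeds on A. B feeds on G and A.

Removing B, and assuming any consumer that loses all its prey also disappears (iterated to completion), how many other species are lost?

Remove B.
Round 1: D (all prey gone) → extinct.
No further losses. Total secondary extinctions: 1.

1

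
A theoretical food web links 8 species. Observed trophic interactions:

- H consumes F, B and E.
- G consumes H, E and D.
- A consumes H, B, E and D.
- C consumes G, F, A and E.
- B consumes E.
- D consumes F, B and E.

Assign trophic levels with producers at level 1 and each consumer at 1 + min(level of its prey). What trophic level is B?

E is a producer → level 1.
B eats E → level 2.

Trophic level 2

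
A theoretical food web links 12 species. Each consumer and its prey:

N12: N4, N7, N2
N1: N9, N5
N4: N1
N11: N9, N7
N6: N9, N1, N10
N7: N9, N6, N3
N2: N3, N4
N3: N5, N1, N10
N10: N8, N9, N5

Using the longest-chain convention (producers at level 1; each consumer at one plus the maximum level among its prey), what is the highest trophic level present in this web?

Producers (level 1): N8, N9, N5.
N9 → N1 → N6 → N7 → N11 gives N11 level 5.
No species has a prey at level 5, so no species reaches level 6.

5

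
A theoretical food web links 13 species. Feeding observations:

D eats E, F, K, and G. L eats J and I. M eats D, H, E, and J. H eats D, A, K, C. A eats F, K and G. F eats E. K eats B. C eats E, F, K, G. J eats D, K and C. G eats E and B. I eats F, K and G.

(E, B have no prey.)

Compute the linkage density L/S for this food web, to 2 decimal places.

There are L = 31 links among S = 13 species.
L/S = 31/13 = 2.3846 ≈ 2.38.

L/S = 2.38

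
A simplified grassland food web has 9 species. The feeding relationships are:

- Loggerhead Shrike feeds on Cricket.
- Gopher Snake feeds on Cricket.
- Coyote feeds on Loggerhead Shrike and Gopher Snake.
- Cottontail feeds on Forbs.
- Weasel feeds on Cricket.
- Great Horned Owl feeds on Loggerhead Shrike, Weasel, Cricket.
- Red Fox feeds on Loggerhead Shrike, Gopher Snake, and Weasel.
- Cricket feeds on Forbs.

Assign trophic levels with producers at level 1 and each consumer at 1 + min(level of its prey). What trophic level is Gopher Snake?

Forbs is a producer → level 1.
Cricket eats Forbs → level 2.
Gopher Snake eats Cricket → level 3.
No prey of Gopher Snake is below level 2, so 3 is the minimum.

Trophic level 3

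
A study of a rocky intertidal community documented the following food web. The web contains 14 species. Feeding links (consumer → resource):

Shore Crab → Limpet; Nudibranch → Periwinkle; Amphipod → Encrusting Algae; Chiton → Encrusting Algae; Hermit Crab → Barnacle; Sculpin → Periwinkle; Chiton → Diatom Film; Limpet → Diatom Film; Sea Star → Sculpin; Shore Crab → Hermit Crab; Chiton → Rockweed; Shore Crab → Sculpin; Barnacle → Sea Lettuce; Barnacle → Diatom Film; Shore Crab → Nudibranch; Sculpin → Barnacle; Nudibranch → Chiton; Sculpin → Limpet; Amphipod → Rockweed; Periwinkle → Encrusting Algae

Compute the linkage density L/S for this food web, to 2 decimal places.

There are L = 20 links among S = 14 species.
L/S = 20/14 = 1.4286 ≈ 1.43.

L/S = 1.43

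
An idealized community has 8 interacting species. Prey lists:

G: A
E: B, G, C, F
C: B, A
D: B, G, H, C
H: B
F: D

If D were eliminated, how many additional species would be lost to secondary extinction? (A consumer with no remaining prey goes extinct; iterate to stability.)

1

Remove D.
Round 1: F (all prey gone) → extinct.
No further losses. Total secondary extinctions: 1.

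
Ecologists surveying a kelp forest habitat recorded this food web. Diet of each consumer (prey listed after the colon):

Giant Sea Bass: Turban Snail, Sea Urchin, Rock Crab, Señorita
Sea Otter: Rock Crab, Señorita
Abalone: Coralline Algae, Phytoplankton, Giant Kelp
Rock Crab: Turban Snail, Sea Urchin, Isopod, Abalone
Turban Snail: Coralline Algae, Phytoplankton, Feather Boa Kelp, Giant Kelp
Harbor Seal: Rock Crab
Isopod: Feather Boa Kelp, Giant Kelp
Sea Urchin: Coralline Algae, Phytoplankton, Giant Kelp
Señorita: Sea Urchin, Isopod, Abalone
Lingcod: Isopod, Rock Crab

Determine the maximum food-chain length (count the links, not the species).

3 links

One longest chain: Coralline Algae → Turban Snail → Rock Crab → Sea Otter.
It has 4 species and 3 links.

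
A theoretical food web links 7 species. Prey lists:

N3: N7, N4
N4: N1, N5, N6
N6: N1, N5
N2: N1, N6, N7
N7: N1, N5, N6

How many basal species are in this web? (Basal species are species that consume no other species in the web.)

2

Basal species (no prey listed): N1, N5.
Count: 2.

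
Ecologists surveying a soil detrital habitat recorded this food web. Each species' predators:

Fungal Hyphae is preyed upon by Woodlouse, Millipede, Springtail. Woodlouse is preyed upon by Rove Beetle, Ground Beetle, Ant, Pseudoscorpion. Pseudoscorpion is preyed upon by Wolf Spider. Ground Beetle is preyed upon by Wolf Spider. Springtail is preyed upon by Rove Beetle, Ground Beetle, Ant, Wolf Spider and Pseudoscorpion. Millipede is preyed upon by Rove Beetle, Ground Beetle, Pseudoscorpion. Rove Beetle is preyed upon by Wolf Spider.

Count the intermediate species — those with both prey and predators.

Intermediate species (has both prey and predators): Woodlouse, Millipede, Springtail, Pseudoscorpion, Rove Beetle, Ground Beetle.
Count: 6.

6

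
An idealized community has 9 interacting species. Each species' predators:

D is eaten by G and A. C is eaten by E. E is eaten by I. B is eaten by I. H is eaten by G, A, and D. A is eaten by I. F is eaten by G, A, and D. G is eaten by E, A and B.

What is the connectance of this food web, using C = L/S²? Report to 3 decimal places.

C = 0.185

The web has S = 9 species and L = 15 feeding links.
C = L / S² = 15 / 81 = 0.1852 ≈ 0.185.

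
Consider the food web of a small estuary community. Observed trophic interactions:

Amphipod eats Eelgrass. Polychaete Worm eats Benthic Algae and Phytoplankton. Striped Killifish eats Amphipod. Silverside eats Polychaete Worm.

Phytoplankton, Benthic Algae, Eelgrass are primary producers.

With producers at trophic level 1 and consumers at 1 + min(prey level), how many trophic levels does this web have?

Producers (level 1): Phytoplankton, Benthic Algae, Eelgrass.
Following each consumer down to its lowest-level prey: Phytoplankton → Polychaete Worm → Silverside (levels 1 through 3).
All prey of Silverside (Polychaete Worm 2) are at level 2 or above, so Silverside is at level 1 + 2 = 3.
Every consumer has at least one prey at level 2 or below, so none exceeds level 3.

3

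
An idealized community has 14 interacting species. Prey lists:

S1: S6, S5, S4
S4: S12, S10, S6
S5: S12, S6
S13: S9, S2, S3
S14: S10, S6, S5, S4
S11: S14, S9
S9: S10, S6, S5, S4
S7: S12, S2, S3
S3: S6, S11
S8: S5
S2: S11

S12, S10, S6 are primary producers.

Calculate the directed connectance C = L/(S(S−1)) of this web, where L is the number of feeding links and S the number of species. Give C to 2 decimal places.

C = 0.15

The web has S = 14 species and L = 28 feeding links.
C = L / (S(S−1)) = 28 / 182 = 0.1538 ≈ 0.15.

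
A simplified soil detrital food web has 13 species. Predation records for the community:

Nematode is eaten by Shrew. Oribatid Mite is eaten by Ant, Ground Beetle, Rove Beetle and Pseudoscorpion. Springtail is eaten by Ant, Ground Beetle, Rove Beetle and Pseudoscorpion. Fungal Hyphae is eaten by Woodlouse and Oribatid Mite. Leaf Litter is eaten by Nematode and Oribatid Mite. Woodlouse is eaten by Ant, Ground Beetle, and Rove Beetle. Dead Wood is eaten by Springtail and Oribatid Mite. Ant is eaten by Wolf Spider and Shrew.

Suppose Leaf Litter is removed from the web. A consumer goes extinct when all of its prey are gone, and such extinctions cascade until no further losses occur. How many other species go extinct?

1

Remove Leaf Litter.
Round 1: Nematode (all prey gone) → extinct.
No further losses. Total secondary extinctions: 1.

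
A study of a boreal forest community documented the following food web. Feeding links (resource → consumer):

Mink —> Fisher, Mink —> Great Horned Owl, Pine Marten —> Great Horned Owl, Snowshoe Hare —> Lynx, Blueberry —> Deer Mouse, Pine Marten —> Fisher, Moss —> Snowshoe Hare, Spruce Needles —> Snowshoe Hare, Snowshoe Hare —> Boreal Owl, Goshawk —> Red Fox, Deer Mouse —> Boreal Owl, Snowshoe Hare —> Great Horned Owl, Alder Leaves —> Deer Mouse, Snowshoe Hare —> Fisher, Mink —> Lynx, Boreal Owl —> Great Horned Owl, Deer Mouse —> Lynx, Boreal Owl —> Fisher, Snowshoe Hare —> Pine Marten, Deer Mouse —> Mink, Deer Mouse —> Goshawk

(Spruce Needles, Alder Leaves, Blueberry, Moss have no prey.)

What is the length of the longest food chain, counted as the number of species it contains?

4 species

One longest chain: Alder Leaves → Deer Mouse → Mink → Lynx.
It has 4 species and 3 links.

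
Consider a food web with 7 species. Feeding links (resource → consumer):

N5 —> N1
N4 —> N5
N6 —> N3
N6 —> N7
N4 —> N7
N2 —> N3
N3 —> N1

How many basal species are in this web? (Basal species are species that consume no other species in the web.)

3

Basal species (no prey listed): N2, N6, N4.
Count: 3.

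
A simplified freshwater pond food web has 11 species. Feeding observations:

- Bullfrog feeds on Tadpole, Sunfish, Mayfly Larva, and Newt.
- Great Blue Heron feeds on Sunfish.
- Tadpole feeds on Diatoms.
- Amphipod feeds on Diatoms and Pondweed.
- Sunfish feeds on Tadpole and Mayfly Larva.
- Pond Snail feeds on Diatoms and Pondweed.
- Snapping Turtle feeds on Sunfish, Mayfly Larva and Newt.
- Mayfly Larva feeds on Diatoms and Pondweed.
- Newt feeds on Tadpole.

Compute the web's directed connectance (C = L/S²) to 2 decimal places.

The web has S = 11 species and L = 18 feeding links.
C = L / S² = 18 / 121 = 0.1488 ≈ 0.15.

C = 0.15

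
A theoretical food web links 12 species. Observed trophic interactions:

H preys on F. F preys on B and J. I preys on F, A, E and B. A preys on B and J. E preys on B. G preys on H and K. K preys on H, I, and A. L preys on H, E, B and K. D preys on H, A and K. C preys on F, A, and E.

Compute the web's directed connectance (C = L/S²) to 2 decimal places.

The web has S = 12 species and L = 25 feeding links.
C = L / S² = 25 / 144 = 0.1736 ≈ 0.17.

C = 0.17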